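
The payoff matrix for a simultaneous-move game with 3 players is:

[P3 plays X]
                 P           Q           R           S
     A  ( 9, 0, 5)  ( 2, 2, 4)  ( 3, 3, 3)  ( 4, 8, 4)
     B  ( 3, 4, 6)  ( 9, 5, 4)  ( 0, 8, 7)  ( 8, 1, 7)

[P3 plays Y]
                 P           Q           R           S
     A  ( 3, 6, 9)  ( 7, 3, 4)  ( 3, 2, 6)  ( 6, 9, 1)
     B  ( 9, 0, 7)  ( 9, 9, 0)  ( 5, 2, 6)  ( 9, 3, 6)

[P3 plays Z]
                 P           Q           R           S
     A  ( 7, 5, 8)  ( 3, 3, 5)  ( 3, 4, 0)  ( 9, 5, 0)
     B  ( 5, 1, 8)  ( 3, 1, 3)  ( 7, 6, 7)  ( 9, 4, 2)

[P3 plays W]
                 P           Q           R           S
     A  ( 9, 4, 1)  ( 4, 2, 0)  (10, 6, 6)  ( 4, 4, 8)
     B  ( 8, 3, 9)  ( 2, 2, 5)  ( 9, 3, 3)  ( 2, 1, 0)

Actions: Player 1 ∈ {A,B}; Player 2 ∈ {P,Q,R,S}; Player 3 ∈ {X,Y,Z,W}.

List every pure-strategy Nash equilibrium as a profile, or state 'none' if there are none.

(A,P,X): not NE [P2→S gives 8>0; P3→Y gives 9>5]
(A,P,Y): not NE [P1→B gives 9>3; P2→S gives 9>6]
(A,P,Z): not NE [P3→Y gives 9>8]
(A,P,W): not NE [P2→R gives 6>4; P3→Y gives 9>1]
(A,Q,X): not NE [P1→B gives 9>2; P2→S gives 8>2; P3→Z gives 5>4]
(A,Q,Y): not NE [P1→B gives 9>7; P2→S gives 9>3; P3→Z gives 5>4]
(A,Q,Z): not NE [P2→S gives 5>3]
(A,Q,W): not NE [P2→R gives 6>2; P3→Z gives 5>0]
(A,R,X): not NE [P2→S gives 8>3; P3→W gives 6>3]
(A,R,Y): not NE [P1→B gives 5>3; P2→S gives 9>2]
(A,R,Z): not NE [P1→B gives 7>3; P2→S gives 5>4; P3→W gives 6>0]
(A,R,W): NE
(A,S,X): not NE [P1→B gives 8>4; P3→W gives 8>4]
(A,S,Y): not NE [P1→B gives 9>6; P3→W gives 8>1]
(A,S,Z): not NE [P3→W gives 8>0]
(A,S,W): not NE [P2→R gives 6>4]
(B,P,X): not NE [P1→A gives 9>3; P2→R gives 8>4; P3→W gives 9>6]
(B,P,Y): not NE [P2→Q gives 9>0; P3→W gives 9>7]
(B,P,Z): not NE [P1→A gives 7>5; P2→R gives 6>1; P3→W gives 9>8]
(B,P,W): not NE [P1→A gives 9>8]
(B,Q,X): not NE [P2→R gives 8>5; P3→W gives 5>4]
(B,Q,Y): not NE [P3→W gives 5>0]
(B,Q,Z): not NE [P2→R gives 6>1; P3→W gives 5>3]
(B,Q,W): not NE [P1→A gives 4>2; P2→R gives 3>2]
(B,R,X): not NE [P1→A gives 3>0]
(B,R,Y): not NE [P2→Q gives 9>2; P3→Z gives 7>6]
(B,R,Z): NE
(B,R,W): not NE [P1→A gives 10>9; P3→Z gives 7>3]
(B,S,X): not NE [P2→R gives 8>1]
(B,S,Y): not NE [P2→Q gives 9>3; P3→X gives 7>6]
(B,S,Z): not NE [P2→R gives 6>4; P3→X gives 7>2]
(B,S,W): not NE [P1→A gives 4>2; P2→R gives 3>1; P3→X gives 7>0]

PSNE = {(A,R,W), (B,R,Z)}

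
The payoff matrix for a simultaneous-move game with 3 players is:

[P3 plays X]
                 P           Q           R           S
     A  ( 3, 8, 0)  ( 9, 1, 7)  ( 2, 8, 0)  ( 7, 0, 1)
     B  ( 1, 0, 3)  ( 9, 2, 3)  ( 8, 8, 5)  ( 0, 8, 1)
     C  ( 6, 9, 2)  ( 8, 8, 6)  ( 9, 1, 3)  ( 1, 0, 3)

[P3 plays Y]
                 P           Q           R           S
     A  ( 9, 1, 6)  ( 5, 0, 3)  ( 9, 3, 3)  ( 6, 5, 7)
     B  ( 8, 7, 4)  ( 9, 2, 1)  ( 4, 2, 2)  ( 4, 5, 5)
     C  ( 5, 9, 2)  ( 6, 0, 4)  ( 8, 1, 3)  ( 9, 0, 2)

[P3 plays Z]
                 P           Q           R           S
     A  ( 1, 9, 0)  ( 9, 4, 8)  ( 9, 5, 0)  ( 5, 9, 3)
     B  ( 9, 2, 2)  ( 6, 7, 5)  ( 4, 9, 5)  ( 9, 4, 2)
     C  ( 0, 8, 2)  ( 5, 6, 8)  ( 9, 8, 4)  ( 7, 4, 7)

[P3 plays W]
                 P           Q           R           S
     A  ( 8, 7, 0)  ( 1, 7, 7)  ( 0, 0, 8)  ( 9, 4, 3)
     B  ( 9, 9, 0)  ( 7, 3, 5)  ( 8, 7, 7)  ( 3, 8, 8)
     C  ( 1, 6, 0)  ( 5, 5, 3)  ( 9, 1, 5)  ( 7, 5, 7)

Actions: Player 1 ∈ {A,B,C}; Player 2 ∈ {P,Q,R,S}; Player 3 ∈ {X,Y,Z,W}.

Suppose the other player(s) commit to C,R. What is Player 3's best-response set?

P3 best: {W}

u_3(X vs C,R) = 3
u_3(Y vs C,R) = 3
u_3(Z vs C,R) = 4
u_3(W vs C,R) = 5
max payoff 5 at {W}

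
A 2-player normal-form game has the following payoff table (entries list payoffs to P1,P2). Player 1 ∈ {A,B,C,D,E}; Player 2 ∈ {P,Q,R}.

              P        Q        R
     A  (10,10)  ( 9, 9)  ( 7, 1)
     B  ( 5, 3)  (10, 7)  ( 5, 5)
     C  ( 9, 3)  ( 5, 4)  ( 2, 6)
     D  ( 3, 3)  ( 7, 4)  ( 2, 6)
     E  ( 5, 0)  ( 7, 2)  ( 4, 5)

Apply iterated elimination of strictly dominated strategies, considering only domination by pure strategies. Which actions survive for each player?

Survivors P1:{A,B} P2:{P,Q}

P1 drop C (A beats it: P:10>9 Q:9>5 R:7>2)
P1 drop D (A beats it: P:10>3 Q:9>7 R:7>2)
P1 drop E (A beats it: P:10>5 Q:9>7 R:7>4)
P2 drop R (Q beats it: A:9>1 B:7>5)
P1→{A,B} P2→{P,Q}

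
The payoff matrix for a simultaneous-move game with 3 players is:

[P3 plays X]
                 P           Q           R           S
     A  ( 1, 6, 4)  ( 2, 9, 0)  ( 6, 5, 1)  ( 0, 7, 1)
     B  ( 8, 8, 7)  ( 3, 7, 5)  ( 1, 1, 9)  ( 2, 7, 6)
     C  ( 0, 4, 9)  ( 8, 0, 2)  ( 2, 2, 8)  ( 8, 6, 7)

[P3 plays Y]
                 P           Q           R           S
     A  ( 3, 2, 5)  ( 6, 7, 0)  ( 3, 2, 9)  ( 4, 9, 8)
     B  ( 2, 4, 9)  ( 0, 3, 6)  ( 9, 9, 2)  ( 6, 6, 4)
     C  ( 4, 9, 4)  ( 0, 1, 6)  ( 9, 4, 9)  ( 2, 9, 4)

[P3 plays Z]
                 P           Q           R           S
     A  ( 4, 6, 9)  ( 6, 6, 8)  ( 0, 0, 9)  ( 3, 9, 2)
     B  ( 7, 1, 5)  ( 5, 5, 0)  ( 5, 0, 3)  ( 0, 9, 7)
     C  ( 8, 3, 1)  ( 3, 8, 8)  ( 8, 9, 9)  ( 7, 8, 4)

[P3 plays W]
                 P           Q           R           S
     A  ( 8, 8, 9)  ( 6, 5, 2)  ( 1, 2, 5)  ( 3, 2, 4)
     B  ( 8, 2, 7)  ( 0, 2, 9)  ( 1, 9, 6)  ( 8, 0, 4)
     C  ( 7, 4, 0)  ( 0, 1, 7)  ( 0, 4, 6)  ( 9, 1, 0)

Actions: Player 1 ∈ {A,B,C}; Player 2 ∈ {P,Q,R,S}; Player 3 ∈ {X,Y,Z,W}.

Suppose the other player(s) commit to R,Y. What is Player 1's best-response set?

BR_1 = {B,C}

u_1(A vs R,Y) = 3
u_1(B vs R,Y) = 9
u_1(C vs R,Y) = 9
max payoff 9 at {B,C}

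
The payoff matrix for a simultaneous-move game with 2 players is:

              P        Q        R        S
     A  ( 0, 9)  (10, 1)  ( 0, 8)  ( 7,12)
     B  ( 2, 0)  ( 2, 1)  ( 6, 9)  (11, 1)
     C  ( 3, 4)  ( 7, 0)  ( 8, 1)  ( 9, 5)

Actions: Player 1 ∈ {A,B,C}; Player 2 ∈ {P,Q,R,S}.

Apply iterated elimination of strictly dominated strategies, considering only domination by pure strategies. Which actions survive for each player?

IESDS → P1:{B,C} P2:{R,S}

P2 drop P (S beats it: A:12>9 B:1>0 C:5>4)
P2 drop Q (R beats it: A:8>1 B:9>1 C:1>0)
P1 drop A (B beats it: R:6>0 S:11>7)
P1→{B,C} P2→{R,S}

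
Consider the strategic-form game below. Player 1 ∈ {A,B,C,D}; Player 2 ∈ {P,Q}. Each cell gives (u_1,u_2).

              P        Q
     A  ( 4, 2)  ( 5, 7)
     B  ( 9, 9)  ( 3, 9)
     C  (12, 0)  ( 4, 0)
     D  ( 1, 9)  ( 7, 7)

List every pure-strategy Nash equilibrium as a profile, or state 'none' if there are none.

NE set: (C,P)

(A,P): not NE [P1→C gives 12>4; P2→Q gives 7>2]
(A,Q): not NE [P1→D gives 7>5]
(B,P): not NE [P1→C gives 12>9]
(B,Q): not NE [P1→D gives 7>3]
(C,P): NE
(C,Q): not NE [P1→D gives 7>4]
(D,P): not NE [P1→C gives 12>1]
(D,Q): not NE [P2→P gives 9>7]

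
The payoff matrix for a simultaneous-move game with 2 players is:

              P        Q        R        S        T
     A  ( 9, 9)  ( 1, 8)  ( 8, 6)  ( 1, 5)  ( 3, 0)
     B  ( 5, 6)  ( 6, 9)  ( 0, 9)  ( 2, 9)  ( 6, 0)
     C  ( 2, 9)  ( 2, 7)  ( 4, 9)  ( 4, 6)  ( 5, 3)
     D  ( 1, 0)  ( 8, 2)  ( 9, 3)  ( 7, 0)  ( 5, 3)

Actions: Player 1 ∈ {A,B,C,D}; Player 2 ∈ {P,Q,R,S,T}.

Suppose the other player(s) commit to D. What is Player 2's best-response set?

P2 best: {R,T}

u_2(P vs D) = 0
u_2(Q vs D) = 2
u_2(R vs D) = 3
u_2(S vs D) = 0
u_2(T vs D) = 3
max payoff 3 at {R,T}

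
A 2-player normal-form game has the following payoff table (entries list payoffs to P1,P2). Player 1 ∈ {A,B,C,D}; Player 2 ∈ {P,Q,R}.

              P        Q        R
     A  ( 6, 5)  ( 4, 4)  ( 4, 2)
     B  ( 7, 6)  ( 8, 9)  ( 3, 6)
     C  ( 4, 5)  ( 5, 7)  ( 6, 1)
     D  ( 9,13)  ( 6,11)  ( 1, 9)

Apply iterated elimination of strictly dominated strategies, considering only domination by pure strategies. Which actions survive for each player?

Remaining: P1:{B,D} P2:{P,Q}

P2 drop R (Q beats it: A:4>2 B:9>6 C:7>1 D:11>9)
P1 drop A (B beats it: P:7>6 Q:8>4)
P1 drop C (B beats it: P:7>4 Q:8>5)
P1→{B,D} P2→{P,Q}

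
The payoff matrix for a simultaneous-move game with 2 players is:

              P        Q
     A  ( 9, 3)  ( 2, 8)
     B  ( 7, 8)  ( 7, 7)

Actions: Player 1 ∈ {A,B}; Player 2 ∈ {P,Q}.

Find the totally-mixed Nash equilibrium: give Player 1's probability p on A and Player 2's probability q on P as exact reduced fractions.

P1 mixes 1/6 on A; P2 mixes 5/7 on P

P1 indiff ⇒ q·9+(1-q)·2 = q·7+(1-q)·7 ⇒ q(2) = (1-q)(5) ⇒ q = 5/7
P2 indiff ⇒ p·3+(1-p)·8 = p·8+(1-p)·7 ⇒ p(-5) = (1-p)(-1) ⇒ p = 1/6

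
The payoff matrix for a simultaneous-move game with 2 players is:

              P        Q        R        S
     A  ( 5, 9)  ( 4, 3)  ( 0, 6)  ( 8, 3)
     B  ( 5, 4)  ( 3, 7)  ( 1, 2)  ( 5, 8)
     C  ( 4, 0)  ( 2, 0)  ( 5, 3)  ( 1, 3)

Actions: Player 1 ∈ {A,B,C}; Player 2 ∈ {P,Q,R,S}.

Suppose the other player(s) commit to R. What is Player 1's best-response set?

argmax u_1 = {C}

u_1(A vs R) = 0
u_1(B vs R) = 1
u_1(C vs R) = 5
max payoff 5 at {C}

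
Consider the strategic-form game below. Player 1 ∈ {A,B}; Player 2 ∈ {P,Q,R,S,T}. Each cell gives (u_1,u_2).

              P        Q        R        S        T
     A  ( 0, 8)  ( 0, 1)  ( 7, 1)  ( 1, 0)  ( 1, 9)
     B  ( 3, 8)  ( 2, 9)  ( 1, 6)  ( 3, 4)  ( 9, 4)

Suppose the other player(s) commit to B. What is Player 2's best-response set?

BR_2 = {Q}

u_2(P vs B) = 8
u_2(Q vs B) = 9
u_2(R vs B) = 6
u_2(S vs B) = 4
u_2(T vs B) = 4
max payoff 9 at {Q}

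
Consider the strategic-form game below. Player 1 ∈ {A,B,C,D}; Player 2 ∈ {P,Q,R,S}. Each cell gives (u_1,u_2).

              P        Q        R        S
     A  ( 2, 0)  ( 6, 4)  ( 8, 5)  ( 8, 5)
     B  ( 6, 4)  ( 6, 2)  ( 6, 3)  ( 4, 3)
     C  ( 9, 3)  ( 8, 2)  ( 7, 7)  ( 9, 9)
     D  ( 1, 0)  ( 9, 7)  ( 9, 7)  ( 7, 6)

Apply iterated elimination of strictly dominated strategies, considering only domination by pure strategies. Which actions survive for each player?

Survivors P1:{A,C,D} P2:{Q,R,S}

P1 drop B (C beats it: P:9>6 Q:8>6 R:7>6 S:9>4)
P2 drop P (R beats it: A:5>0 C:7>3 D:7>0)
P1→{A,C,D} P2→{Q,R,S}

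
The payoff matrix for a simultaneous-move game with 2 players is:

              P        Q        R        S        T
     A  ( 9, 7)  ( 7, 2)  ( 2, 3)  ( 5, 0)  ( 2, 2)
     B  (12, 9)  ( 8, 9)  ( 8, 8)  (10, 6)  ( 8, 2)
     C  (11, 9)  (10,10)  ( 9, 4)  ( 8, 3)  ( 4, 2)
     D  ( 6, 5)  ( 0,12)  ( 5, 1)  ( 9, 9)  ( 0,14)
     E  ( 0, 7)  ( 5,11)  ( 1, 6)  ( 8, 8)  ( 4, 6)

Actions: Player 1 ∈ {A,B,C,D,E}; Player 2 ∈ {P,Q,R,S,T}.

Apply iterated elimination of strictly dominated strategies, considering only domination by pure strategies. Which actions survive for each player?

P1 drop A (B beats it: P:12>9 Q:8>7 R:8>2 S:10>5 T:8>2)
P1 drop D (B beats it: P:12>6 Q:8>0 R:8>5 S:10>9 T:8>0)
P1 drop E (B beats it: P:12>0 Q:8>5 R:8>1 S:10>8 T:8>4)
P2 drop R (P beats it: B:9>8 C:9>4)
P2 drop S (P beats it: B:9>6 C:9>3)
P2 drop T (P beats it: B:9>2 C:9>2)
P1→{B,C} P2→{P,Q}

IESDS → P1:{B,C} P2:{P,Q}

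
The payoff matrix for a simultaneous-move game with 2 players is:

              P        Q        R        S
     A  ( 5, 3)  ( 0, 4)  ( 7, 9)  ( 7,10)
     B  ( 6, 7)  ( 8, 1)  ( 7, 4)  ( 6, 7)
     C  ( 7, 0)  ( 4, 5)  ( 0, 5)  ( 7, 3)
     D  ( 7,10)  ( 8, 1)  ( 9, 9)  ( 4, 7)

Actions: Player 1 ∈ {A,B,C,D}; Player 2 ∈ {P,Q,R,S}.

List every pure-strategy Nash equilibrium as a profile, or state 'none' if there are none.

(A,P): not NE [P1→D gives 7>5; P2→S gives 10>3]
(A,Q): not NE [P1→D gives 8>0; P2→S gives 10>4]
(A,R): not NE [P1→D gives 9>7; P2→S gives 10>9]
(A,S): NE
(B,P): not NE [P1→D gives 7>6]
(B,Q): not NE [P2→S gives 7>1]
(B,R): not NE [P1→D gives 9>7; P2→S gives 7>4]
(B,S): not NE [P1→C gives 7>6]
(C,P): not NE [P2→R gives 5>0]
(C,Q): not NE [P1→D gives 8>4]
(C,R): not NE [P1→D gives 9>0]
(C,S): not NE [P2→R gives 5>3]
(D,P): NE
(D,Q): not NE [P2→P gives 10>1]
(D,R): not NE [P2→P gives 10>9]
(D,S): not NE [P1→C gives 7>4; P2→P gives 10>7]

NE set: (A,S), (D,P)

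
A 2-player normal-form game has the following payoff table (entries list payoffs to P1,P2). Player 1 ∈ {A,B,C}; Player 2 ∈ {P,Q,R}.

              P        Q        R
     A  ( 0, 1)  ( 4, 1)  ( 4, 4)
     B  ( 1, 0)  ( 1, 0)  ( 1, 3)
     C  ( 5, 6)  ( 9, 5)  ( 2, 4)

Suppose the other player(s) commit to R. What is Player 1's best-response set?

u_1(A vs R) = 4
u_1(B vs R) = 1
u_1(C vs R) = 2
max payoff 4 at {A}

argmax u_1 = {A}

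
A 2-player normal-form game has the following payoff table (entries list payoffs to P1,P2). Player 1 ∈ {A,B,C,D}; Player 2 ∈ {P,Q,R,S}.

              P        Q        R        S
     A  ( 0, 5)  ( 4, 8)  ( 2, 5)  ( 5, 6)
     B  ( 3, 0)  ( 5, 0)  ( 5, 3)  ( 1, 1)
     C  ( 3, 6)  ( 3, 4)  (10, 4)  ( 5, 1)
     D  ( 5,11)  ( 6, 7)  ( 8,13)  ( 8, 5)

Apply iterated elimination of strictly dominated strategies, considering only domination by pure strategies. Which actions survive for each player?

IESDS → P1:{C,D} P2:{P,R}

P1 drop A (D beats it: P:5>0 Q:6>4 R:8>2 S:8>5)
P1 drop B (D beats it: P:5>3 Q:6>5 R:8>5 S:8>1)
P2 drop Q (P beats it: C:6>4 D:11>7)
P2 drop S (P beats it: C:6>1 D:11>5)
P1→{C,D} P2→{P,R}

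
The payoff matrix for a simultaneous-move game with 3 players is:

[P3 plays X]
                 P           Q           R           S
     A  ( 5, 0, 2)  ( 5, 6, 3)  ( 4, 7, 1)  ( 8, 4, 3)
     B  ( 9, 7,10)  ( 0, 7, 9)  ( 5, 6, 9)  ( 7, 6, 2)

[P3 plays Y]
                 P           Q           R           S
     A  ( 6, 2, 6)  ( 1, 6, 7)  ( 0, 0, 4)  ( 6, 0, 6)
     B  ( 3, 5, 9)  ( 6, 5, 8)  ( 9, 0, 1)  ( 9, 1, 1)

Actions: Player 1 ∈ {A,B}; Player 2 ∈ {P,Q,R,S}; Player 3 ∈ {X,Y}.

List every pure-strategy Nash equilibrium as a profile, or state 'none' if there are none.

Nash profiles: (B,P,X)

(A,P,X): not NE [P1→B gives 9>5; P2→R gives 7>0; P3→Y gives 6>2]
(A,P,Y): not NE [P2→Q gives 6>2]
(A,Q,X): not NE [P2→R gives 7>6; P3→Y gives 7>3]
(A,Q,Y): not NE [P1→B gives 6>1]
(A,R,X): not NE [P1→B gives 5>4; P3→Y gives 4>1]
(A,R,Y): not NE [P1→B gives 9>0; P2→Q gives 6>0]
(A,S,X): not NE [P2→R gives 7>4; P3→Y gives 6>3]
(A,S,Y): not NE [P1→B gives 9>6; P2→Q gives 6>0]
(B,P,X): NE
(B,P,Y): not NE [P1→A gives 6>3; P3→X gives 10>9]
(B,Q,X): not NE [P1→A gives 5>0]
(B,Q,Y): not NE [P3→X gives 9>8]
(B,R,X): not NE [P2→Q gives 7>6]
(B,R,Y): not NE [P2→Q gives 5>0; P3→X gives 9>1]
(B,S,X): not NE [P1→A gives 8>7; P2→Q gives 7>6]
(B,S,Y): not NE [P2→Q gives 5>1; P3→X gives 2>1]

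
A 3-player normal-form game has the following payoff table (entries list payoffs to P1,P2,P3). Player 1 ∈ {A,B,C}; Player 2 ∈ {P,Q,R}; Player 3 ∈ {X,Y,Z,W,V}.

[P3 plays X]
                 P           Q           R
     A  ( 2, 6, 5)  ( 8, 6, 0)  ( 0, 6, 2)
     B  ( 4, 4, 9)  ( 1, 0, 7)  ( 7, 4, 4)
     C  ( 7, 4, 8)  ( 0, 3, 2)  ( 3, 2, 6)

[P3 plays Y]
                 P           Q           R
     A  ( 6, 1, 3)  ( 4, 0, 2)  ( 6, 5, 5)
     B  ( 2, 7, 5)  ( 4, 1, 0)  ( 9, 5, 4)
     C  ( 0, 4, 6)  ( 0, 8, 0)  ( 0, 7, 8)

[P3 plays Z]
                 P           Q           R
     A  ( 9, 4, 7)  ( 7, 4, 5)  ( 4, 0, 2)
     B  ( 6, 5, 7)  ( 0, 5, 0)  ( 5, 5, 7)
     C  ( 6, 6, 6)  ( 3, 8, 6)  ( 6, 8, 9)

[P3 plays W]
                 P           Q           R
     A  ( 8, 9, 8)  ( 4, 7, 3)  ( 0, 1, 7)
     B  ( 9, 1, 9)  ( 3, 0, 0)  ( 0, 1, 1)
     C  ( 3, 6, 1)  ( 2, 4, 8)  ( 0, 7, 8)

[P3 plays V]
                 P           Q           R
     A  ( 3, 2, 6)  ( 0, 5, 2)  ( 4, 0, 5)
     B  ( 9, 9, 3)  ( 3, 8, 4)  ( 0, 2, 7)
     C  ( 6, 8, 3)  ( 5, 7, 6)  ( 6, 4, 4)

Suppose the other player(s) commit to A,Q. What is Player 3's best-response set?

argmax u_3 = {Z}

u_3(X vs A,Q) = 0
u_3(Y vs A,Q) = 2
u_3(Z vs A,Q) = 5
u_3(W vs A,Q) = 3
u_3(V vs A,Q) = 2
max payoff 5 at {Z}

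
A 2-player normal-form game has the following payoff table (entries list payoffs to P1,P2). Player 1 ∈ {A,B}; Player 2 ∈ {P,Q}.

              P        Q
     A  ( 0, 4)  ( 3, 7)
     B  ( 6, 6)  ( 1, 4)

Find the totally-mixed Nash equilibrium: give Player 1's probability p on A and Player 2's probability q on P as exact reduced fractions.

(p,q) = (2/5, 1/4)

P1 indiff ⇒ q·0+(1-q)·3 = q·6+(1-q)·1 ⇒ q(-6) = (1-q)(-2) ⇒ q = 1/4
P2 indiff ⇒ p·4+(1-p)·6 = p·7+(1-p)·4 ⇒ p(-3) = (1-p)(-2) ⇒ p = 2/5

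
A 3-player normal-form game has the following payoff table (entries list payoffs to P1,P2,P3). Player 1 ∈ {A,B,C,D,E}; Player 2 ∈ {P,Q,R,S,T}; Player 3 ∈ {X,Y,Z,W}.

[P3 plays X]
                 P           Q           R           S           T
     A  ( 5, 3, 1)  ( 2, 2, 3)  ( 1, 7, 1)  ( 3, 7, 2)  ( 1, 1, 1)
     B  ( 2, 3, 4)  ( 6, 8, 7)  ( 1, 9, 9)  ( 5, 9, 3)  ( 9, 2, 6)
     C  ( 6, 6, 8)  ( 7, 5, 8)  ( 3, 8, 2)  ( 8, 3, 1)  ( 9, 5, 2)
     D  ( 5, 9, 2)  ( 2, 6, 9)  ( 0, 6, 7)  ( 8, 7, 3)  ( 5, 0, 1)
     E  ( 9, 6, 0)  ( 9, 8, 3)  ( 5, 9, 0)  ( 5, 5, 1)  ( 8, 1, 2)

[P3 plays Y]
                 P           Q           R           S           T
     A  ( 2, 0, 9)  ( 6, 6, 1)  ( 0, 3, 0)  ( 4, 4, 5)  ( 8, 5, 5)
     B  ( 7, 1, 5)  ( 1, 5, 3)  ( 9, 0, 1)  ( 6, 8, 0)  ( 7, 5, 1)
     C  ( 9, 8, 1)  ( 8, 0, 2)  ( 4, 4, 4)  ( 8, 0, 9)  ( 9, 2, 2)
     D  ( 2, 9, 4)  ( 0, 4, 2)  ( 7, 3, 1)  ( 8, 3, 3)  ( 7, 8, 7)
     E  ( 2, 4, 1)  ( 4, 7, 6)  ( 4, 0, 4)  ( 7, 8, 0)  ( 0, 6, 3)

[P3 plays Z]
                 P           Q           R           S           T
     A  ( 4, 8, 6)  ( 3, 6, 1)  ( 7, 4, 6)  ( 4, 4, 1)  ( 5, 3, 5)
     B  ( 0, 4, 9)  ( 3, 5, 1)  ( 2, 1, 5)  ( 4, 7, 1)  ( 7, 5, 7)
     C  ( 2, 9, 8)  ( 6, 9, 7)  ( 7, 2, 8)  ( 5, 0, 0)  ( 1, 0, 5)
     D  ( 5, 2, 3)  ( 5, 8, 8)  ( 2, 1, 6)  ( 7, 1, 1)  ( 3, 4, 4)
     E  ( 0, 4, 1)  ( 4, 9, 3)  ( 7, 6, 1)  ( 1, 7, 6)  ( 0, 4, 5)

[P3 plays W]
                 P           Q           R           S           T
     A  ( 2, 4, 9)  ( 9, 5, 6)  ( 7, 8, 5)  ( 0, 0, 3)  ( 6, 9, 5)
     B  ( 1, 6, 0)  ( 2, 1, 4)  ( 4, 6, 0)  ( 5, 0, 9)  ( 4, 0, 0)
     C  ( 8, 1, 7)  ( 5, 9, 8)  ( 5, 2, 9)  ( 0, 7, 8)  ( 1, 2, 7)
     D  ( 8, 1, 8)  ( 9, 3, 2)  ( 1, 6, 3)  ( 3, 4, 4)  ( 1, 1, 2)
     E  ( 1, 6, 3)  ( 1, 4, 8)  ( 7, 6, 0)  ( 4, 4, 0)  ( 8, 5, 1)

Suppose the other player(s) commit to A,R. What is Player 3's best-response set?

argmax u_3 = {Z}

u_3(X vs A,R) = 1
u_3(Y vs A,R) = 0
u_3(Z vs A,R) = 6
u_3(W vs A,R) = 5
max payoff 6 at {Z}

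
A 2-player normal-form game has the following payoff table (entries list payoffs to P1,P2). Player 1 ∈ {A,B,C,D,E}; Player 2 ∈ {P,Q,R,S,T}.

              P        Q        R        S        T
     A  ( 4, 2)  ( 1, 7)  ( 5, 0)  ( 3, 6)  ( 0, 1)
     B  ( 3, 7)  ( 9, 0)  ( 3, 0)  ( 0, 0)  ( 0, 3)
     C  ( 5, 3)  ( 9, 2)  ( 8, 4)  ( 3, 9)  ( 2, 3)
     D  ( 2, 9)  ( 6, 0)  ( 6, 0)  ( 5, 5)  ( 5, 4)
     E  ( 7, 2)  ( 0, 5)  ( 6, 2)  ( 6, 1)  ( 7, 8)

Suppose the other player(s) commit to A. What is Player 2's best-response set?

argmax u_2 = {Q}

u_2(P vs A) = 2
u_2(Q vs A) = 7
u_2(R vs A) = 0
u_2(S vs A) = 6
u_2(T vs A) = 1
max payoff 7 at {Q}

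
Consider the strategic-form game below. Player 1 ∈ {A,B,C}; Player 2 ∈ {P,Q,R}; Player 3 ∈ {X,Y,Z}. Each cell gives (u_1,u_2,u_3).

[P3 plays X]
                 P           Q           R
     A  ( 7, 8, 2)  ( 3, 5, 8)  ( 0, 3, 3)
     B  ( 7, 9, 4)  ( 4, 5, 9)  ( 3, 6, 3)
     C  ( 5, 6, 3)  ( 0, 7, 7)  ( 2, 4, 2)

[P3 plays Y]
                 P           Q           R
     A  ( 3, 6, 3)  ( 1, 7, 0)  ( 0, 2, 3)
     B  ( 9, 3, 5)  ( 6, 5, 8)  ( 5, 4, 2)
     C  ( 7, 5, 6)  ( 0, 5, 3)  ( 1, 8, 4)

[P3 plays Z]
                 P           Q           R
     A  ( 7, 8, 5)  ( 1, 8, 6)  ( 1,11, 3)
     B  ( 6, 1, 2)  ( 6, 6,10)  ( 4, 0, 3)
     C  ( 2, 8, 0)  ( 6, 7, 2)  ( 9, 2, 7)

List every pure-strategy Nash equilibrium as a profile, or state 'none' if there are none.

(A,P,X): not NE [P3→Z gives 5>2]
(A,P,Y): not NE [P1→B gives 9>3; P2→Q gives 7>6; P3→Z gives 5>3]
(A,P,Z): not NE [P2→R gives 11>8]
(A,Q,X): not NE [P1→B gives 4>3; P2→P gives 8>5]
(A,Q,Y): not NE [P1→B gives 6>1; P3→X gives 8>0]
(A,Q,Z): not NE [P1→C gives 6>1; P2→R gives 11>8; P3→X gives 8>6]
(A,R,X): not NE [P1→B gives 3>0; P2→P gives 8>3]
(A,R,Y): not NE [P1→B gives 5>0; P2→Q gives 7>2]
(A,R,Z): not NE [P1→C gives 9>1]
(B,P,X): not NE [P3→Y gives 5>4]
(B,P,Y): not NE [P2→Q gives 5>3]
(B,P,Z): not NE [P1→A gives 7>6; P2→Q gives 6>1; P3→Y gives 5>2]
(B,Q,X): not NE [P2→P gives 9>5; P3→Z gives 10>9]
(B,Q,Y): not NE [P3→Z gives 10>8]
(B,Q,Z): NE
(B,R,X): not NE [P2→P gives 9>6]
(B,R,Y): not NE [P2→Q gives 5>4; P3→Z gives 3>2]
(B,R,Z): not NE [P1→C gives 9>4; P2→Q gives 6>0]
(C,P,X): not NE [P1→B gives 7>5; P2→Q gives 7>6; P3→Y gives 6>3]
(C,P,Y): not NE [P1→B gives 9>7; P2→R gives 8>5]
(C,P,Z): not NE [P1→A gives 7>2; P3→Y gives 6>0]
(C,Q,X): not NE [P1→B gives 4>0]
(C,Q,Y): not NE [P1→B gives 6>0; P2→R gives 8>5; P3→X gives 7>3]
(C,Q,Z): not NE [P2→P gives 8>7; P3→X gives 7>2]
(C,R,X): not NE [P1→B gives 3>2; P2→Q gives 7>4; P3→Z gives 7>2]
(C,R,Y): not NE [P1→B gives 5>1; P3→Z gives 7>4]
(C,R,Z): not NE [P2→P gives 8>2]

PSNE = {(B,Q,Z)}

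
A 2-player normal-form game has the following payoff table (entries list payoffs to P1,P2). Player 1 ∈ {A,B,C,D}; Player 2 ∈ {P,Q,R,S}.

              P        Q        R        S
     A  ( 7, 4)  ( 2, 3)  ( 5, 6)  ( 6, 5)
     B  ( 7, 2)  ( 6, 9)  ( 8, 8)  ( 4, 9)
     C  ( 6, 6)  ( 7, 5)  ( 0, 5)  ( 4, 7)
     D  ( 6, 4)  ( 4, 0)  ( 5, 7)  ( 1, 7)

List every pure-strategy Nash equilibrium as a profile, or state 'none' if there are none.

(A,P): not NE [P2→R gives 6>4]
(A,Q): not NE [P1→C gives 7>2; P2→R gives 6>3]
(A,R): not NE [P1→B gives 8>5]
(A,S): not NE [P2→R gives 6>5]
(B,P): not NE [P2→S gives 9>2]
(B,Q): not NE [P1→C gives 7>6]
(B,R): not NE [P2→S gives 9>8]
(B,S): not NE [P1→A gives 6>4]
(C,P): not NE [P1→B gives 7>6; P2→S gives 7>6]
(C,Q): not NE [P2→S gives 7>5]
(C,R): not NE [P1→B gives 8>0; P2→S gives 7>5]
(C,S): not NE [P1→A gives 6>4]
(D,P): not NE [P1→B gives 7>6; P2→S gives 7>4]
(D,Q): not NE [P1→C gives 7>4; P2→S gives 7>0]
(D,R): not NE [P1→B gives 8>5]
(D,S): not NE [P1→A gives 6>1]

PSNE: ∅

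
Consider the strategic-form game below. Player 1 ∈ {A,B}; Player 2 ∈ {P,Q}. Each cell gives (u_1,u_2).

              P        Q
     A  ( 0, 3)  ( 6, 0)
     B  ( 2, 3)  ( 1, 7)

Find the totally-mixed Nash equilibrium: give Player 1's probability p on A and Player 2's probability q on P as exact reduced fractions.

P1 indiff ⇒ q·0+(1-q)·6 = q·2+(1-q)·1 ⇒ q(-2) = (1-q)(-5) ⇒ q = 5/7
P2 indiff ⇒ p·3+(1-p)·3 = p·0+(1-p)·7 ⇒ p(3) = (1-p)(4) ⇒ p = 4/7

p=4/7, q=5/7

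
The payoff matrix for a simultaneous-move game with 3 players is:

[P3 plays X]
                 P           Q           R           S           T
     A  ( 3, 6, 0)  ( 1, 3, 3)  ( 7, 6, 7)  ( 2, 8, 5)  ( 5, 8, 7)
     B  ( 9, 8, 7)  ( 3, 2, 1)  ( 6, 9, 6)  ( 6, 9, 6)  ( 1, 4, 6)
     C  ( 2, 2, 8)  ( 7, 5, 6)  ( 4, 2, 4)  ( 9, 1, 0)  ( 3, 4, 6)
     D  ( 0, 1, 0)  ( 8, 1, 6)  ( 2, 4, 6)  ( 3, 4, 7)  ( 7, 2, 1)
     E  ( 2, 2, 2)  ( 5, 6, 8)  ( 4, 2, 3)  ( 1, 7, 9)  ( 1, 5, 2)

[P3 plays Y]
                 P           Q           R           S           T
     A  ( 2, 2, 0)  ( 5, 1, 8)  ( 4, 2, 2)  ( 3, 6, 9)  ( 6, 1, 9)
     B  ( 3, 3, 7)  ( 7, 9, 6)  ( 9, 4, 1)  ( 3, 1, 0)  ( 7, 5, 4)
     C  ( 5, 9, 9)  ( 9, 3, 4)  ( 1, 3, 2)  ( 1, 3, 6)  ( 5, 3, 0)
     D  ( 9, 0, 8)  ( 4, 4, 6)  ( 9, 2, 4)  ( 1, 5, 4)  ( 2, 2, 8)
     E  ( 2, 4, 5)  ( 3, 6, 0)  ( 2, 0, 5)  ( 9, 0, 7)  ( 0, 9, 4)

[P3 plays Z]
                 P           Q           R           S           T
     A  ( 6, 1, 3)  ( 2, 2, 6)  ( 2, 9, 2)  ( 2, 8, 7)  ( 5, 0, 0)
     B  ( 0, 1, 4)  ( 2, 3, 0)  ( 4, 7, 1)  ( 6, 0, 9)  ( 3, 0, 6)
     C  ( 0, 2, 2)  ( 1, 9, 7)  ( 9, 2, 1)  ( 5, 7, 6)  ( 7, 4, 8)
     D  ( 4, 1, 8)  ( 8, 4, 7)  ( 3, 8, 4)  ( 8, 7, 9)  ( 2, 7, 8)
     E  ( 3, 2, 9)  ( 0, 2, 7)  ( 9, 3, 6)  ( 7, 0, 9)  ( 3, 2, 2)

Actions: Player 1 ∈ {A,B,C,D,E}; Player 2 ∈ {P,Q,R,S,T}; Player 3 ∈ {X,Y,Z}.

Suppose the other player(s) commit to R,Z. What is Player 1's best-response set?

u_1(A vs R,Z) = 2
u_1(B vs R,Z) = 4
u_1(C vs R,Z) = 9
u_1(D vs R,Z) = 3
u_1(E vs R,Z) = 9
max payoff 9 at {C,E}

argmax u_1 = {C,E}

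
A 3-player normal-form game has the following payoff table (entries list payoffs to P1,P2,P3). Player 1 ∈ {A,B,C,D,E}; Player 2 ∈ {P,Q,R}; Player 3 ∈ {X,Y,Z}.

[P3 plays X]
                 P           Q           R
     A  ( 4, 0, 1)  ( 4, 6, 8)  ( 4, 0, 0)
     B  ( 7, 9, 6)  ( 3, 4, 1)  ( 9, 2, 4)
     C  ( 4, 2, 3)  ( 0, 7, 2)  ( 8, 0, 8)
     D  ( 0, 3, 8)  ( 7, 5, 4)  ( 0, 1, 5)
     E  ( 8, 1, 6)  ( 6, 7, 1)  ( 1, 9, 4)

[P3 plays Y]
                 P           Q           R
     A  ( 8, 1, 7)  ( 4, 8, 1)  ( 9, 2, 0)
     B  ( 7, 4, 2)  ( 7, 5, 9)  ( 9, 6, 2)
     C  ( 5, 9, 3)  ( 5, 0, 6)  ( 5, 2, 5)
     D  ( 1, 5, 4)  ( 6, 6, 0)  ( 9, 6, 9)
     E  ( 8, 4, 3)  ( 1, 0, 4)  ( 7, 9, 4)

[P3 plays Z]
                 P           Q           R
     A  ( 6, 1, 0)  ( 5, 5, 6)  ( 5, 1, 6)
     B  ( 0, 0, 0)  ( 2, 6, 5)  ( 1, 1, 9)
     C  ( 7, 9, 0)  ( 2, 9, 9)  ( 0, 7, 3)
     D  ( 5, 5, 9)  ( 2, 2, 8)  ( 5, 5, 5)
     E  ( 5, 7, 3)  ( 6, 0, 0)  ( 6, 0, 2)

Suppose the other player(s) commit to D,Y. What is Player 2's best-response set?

u_2(P vs D,Y) = 5
u_2(Q vs D,Y) = 6
u_2(R vs D,Y) = 6
max payoff 6 at {Q,R}

P2 best: {Q,R}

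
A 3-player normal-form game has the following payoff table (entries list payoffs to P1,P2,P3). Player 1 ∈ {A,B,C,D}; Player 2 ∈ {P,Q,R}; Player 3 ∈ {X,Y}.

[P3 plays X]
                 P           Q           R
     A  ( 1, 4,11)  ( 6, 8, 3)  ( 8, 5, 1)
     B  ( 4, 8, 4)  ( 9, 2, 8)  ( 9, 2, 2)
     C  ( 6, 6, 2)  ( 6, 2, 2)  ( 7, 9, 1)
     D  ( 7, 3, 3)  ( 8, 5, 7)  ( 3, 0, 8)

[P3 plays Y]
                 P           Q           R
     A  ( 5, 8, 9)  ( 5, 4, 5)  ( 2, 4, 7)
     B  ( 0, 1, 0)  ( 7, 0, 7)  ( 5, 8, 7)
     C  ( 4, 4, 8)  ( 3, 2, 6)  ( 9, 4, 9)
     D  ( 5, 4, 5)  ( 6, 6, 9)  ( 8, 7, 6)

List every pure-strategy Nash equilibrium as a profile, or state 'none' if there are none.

NE set: (C,R,Y)

(A,P,X): not NE [P1→D gives 7>1; P2→Q gives 8>4]
(A,P,Y): not NE [P3→X gives 11>9]
(A,Q,X): not NE [P1→B gives 9>6; P3→Y gives 5>3]
(A,Q,Y): not NE [P1→B gives 7>5; P2→P gives 8>4]
(A,R,X): not NE [P1→B gives 9>8; P2→Q gives 8>5; P3→Y gives 7>1]
(A,R,Y): not NE [P1→C gives 9>2; P2→P gives 8>4]
(B,P,X): not NE [P1→D gives 7>4]
(B,P,Y): not NE [P1→D gives 5>0; P2→R gives 8>1; P3→X gives 4>0]
(B,Q,X): not NE [P2→P gives 8>2]
(B,Q,Y): not NE [P2→R gives 8>0; P3→X gives 8>7]
(B,R,X): not NE [P2→P gives 8>2; P3→Y gives 7>2]
(B,R,Y): not NE [P1→C gives 9>5]
(C,P,X): not NE [P1→D gives 7>6; P2→R gives 9>6; P3→Y gives 8>2]
(C,P,Y): not NE [P1→D gives 5>4]
(C,Q,X): not NE [P1→B gives 9>6; P2→R gives 9>2; P3→Y gives 6>2]
(C,Q,Y): not NE [P1→B gives 7>3; P2→R gives 4>2]
(C,R,X): not NE [P1→B gives 9>7; P3→Y gives 9>1]
(C,R,Y): NE
(D,P,X): not NE [P2→Q gives 5>3; P3→Y gives 5>3]
(D,P,Y): not NE [P2→R gives 7>4]
(D,Q,X): not NE [P1→B gives 9>8; P3→Y gives 9>7]
(D,Q,Y): not NE [P1→B gives 7>6; P2→R gives 7>6]
(D,R,X): not NE [P1→B gives 9>3; P2→Q gives 5>0]
(D,R,Y): not NE [P1→C gives 9>8; P3→X gives 8>6]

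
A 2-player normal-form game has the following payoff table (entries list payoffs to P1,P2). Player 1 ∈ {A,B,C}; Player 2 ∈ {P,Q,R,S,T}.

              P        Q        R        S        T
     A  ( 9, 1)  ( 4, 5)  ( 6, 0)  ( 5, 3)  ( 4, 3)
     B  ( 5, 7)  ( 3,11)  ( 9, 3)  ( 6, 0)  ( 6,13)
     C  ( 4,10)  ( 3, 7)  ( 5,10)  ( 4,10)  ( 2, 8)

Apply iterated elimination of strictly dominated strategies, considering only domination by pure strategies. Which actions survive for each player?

P1 drop C (A beats it: P:9>4 Q:4>3 R:6>5 S:5>4 T:4>2)
P2 drop P (Q beats it: A:5>1 B:11>7)
P2 drop R (Q beats it: A:5>0 B:11>3)
P2 drop S (Q beats it: A:5>3 B:11>0)
P1→{A,B} P2→{Q,T}

Survivors P1:{A,B} P2:{Q,T}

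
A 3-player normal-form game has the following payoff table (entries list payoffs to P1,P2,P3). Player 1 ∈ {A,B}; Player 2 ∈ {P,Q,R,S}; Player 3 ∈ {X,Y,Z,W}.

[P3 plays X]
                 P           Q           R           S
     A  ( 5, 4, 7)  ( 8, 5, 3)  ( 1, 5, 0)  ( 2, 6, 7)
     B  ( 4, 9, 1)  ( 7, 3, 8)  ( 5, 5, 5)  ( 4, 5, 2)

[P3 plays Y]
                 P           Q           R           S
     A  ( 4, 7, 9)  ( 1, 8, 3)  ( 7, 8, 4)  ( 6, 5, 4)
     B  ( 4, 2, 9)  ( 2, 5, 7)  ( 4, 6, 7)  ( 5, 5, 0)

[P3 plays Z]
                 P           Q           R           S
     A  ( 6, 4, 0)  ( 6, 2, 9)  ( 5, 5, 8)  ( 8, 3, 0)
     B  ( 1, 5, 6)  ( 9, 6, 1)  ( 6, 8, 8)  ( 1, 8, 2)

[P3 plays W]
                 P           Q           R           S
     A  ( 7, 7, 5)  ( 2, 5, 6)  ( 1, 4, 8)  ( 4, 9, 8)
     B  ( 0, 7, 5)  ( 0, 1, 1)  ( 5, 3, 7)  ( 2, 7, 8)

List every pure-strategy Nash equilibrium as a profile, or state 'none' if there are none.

(A,P,X): not NE [P2→S gives 6>4; P3→Y gives 9>7]
(A,P,Y): not NE [P2→R gives 8>7]
(A,P,Z): not NE [P2→R gives 5>4; P3→Y gives 9>0]
(A,P,W): not NE [P2→S gives 9>7; P3→Y gives 9>5]
(A,Q,X): not NE [P2→S gives 6>5; P3→Z gives 9>3]
(A,Q,Y): not NE [P1→B gives 2>1; P3→Z gives 9>3]
(A,Q,Z): not NE [P1→B gives 9>6; P2→R gives 5>2]
(A,Q,W): not NE [P2→S gives 9>5; P3→Z gives 9>6]
(A,R,X): not NE [P1→B gives 5>1; P2→S gives 6>5; P3→W gives 8>0]
(A,R,Y): not NE [P3→W gives 8>4]
(A,R,Z): not NE [P1→B gives 6>5]
(A,R,W): not NE [P1→B gives 5>1; P2→S gives 9>4]
(A,S,X): not NE [P1→B gives 4>2; P3→W gives 8>7]
(A,S,Y): not NE [P2→R gives 8>5; P3→W gives 8>4]
(A,S,Z): not NE [P2→R gives 5>3; P3→W gives 8>0]
(A,S,W): NE
(B,P,X): not NE [P1→A gives 5>4; P3→Y gives 9>1]
(B,P,Y): not NE [P2→R gives 6>2]
(B,P,Z): not NE [P1→A gives 6>1; P2→S gives 8>5; P3→Y gives 9>6]
(B,P,W): not NE [P1→A gives 7>0; P3→Y gives 9>5]
(B,Q,X): not NE [P1→A gives 8>7; P2→P gives 9>3]
(B,Q,Y): not NE [P2→R gives 6>5; P3→X gives 8>7]
(B,Q,Z): not NE [P2→S gives 8>6; P3→X gives 8>1]
(B,Q,W): not NE [P1→A gives 2>0; P2→S gives 7>1; P3→X gives 8>1]
(B,R,X): not NE [P2→P gives 9>5; P3→Z gives 8>5]
(B,R,Y): not NE [P1→A gives 7>4; P3→Z gives 8>7]
(B,R,Z): NE
(B,R,W): not NE [P2→S gives 7>3; P3→Z gives 8>7]
(B,S,X): not NE [P2→P gives 9>5; P3→W gives 8>2]
(B,S,Y): not NE [P1→A gives 6>5; P2→R gives 6>5; P3→W gives 8>0]
(B,S,Z): not NE [P1→A gives 8>1; P3→W gives 8>2]
(B,S,W): not NE [P1→A gives 4>2]

PSNE = {(A,S,W), (B,R,Z)}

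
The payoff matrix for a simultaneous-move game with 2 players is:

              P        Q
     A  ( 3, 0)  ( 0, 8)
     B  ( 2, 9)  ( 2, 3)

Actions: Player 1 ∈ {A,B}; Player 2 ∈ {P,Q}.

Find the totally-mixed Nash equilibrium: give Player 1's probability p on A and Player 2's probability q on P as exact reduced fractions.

(p,q) = (3/7, 2/3)

P1 indiff ⇒ q·3+(1-q)·0 = q·2+(1-q)·2 ⇒ q(1) = (1-q)(2) ⇒ q = 2/3
P2 indiff ⇒ p·0+(1-p)·9 = p·8+(1-p)·3 ⇒ p(-8) = (1-p)(-6) ⇒ p = 3/7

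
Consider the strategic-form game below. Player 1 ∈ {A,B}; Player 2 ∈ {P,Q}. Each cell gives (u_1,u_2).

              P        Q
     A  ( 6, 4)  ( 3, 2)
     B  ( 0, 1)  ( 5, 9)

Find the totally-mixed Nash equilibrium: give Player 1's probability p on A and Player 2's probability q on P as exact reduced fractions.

p=4/5, q=1/4

P1 indiff ⇒ q·6+(1-q)·3 = q·0+(1-q)·5 ⇒ q(6) = (1-q)(2) ⇒ q = 1/4
P2 indiff ⇒ p·4+(1-p)·1 = p·2+(1-p)·9 ⇒ p(2) = (1-p)(8) ⇒ p = 4/5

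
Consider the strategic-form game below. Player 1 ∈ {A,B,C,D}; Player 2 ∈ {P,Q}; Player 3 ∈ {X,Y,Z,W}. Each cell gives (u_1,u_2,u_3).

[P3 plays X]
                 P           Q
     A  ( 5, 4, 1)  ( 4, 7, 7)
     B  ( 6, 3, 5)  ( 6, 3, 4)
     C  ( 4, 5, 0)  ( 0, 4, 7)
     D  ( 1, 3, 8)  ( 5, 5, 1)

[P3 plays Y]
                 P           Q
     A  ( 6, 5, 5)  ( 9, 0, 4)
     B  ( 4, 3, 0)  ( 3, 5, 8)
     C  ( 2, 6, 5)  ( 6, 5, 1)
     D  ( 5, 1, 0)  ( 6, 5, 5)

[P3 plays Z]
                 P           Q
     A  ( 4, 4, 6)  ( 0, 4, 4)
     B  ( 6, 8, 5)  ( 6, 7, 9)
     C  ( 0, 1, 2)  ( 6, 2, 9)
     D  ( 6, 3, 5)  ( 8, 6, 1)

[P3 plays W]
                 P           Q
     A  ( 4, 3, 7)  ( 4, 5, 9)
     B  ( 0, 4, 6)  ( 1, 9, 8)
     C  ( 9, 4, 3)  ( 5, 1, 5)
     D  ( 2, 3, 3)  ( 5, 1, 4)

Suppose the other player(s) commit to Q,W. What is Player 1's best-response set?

argmax u_1 = {C,D}

u_1(A vs Q,W) = 4
u_1(B vs Q,W) = 1
u_1(C vs Q,W) = 5
u_1(D vs Q,W) = 5
max payoff 5 at {C,D}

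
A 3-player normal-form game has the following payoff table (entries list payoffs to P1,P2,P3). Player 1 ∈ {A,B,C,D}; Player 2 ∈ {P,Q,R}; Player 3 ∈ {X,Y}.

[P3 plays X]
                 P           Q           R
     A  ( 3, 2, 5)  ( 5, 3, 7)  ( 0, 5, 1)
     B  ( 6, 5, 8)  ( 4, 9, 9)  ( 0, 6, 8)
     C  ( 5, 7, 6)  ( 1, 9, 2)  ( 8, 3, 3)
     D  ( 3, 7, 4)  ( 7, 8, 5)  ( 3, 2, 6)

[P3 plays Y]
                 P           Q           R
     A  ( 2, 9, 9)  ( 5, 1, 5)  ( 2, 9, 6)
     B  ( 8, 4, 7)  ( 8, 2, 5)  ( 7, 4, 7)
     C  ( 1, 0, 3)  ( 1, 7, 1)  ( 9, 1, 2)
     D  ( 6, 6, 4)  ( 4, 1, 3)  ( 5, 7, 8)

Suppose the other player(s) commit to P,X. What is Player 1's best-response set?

u_1(A vs P,X) = 3
u_1(B vs P,X) = 6
u_1(C vs P,X) = 5
u_1(D vs P,X) = 3
max payoff 6 at {B}

P1 best: {B}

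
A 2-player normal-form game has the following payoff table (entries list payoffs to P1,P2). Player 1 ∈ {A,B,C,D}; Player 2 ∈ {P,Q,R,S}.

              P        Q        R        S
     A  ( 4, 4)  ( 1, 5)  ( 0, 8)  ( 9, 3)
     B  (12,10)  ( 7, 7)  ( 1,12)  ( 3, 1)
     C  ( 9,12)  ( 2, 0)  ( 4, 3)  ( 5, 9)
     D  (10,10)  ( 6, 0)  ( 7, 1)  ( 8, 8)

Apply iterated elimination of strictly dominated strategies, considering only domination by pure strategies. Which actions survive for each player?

Survivors P1:{B,D} P2:{P,R}

P1 drop C (D beats it: P:10>9 Q:6>2 R:7>4 S:8>5)
P2 drop Q (R beats it: A:8>5 B:12>7 D:1>0)
P2 drop S (P beats it: A:4>3 B:10>1 D:10>8)
P1 drop A (B beats it: P:12>4 R:1>0)
P1→{B,D} P2→{P,R}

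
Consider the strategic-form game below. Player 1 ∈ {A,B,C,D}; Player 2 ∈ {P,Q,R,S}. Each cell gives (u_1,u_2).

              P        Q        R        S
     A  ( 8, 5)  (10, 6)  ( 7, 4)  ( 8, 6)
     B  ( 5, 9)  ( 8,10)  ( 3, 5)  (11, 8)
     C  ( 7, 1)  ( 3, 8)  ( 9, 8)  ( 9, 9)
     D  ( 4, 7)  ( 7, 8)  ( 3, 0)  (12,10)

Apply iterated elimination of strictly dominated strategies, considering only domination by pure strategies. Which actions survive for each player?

IESDS → P1:{A,B,D} P2:{Q,S}

P2 drop P (Q beats it: A:6>5 B:10>9 C:8>1 D:8>7)
P2 drop R (S beats it: A:6>4 B:8>5 C:9>8 D:10>0)
P1 drop C (B beats it: Q:8>3 S:11>9)
P1→{A,B,D} P2→{Q,S}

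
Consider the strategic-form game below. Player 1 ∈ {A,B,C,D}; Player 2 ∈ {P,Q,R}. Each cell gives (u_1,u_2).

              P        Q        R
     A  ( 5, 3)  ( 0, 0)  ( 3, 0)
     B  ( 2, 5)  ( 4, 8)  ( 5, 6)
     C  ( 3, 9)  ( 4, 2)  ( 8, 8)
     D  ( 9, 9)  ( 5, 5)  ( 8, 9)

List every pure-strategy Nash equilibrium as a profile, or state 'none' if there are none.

NE set: (D,P), (D,R)

(A,P): not NE [P1→D gives 9>5]
(A,Q): not NE [P1→D gives 5>0; P2→P gives 3>0]
(A,R): not NE [P1→D gives 8>3; P2→P gives 3>0]
(B,P): not NE [P1→D gives 9>2; P2→Q gives 8>5]
(B,Q): not NE [P1→D gives 5>4]
(B,R): not NE [P1→D gives 8>5; P2→Q gives 8>6]
(C,P): not NE [P1→D gives 9>3]
(C,Q): not NE [P1→D gives 5>4; P2→P gives 9>2]
(C,R): not NE [P2→P gives 9>8]
(D,P): NE
(D,Q): not NE [P2→R gives 9>5]
(D,R): NE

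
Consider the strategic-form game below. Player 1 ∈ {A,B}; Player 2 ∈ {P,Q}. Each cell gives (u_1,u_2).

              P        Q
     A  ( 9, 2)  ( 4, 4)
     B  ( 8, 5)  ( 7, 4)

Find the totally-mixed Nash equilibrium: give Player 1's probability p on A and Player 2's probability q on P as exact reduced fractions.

P1 indiff ⇒ q·9+(1-q)·4 = q·8+(1-q)·7 ⇒ q(1) = (1-q)(3) ⇒ q = 3/4
P2 indiff ⇒ p·2+(1-p)·5 = p·4+(1-p)·4 ⇒ p(-2) = (1-p)(-1) ⇒ p = 1/3

(p,q) = (1/3, 3/4)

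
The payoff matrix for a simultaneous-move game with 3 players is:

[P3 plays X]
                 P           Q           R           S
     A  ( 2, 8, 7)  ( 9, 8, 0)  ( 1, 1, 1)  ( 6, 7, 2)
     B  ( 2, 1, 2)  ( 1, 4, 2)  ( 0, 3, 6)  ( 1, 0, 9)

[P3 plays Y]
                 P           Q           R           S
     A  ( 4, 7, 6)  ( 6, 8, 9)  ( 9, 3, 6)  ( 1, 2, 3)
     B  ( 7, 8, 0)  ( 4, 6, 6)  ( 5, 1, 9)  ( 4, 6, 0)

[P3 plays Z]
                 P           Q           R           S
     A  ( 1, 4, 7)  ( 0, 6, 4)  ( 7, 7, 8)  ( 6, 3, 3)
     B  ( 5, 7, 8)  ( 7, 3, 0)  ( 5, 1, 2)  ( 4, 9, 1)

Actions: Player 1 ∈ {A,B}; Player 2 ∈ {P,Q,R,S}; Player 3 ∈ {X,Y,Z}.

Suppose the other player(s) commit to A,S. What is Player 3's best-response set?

u_3(X vs A,S) = 2
u_3(Y vs A,S) = 3
u_3(Z vs A,S) = 3
max payoff 3 at {Y,Z}

argmax u_3 = {Y,Z}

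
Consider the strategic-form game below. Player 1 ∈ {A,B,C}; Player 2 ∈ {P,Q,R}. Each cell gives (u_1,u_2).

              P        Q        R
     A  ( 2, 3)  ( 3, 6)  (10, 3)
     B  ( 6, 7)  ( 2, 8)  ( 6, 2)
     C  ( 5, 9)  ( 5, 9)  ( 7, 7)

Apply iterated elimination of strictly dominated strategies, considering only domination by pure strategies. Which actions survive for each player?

P2 drop R (Q beats it: A:6>3 B:8>2 C:9>7)
P1 drop A (C beats it: P:5>2 Q:5>3)
P1→{B,C} P2→{P,Q}

Survivors P1:{B,C} P2:{P,Q}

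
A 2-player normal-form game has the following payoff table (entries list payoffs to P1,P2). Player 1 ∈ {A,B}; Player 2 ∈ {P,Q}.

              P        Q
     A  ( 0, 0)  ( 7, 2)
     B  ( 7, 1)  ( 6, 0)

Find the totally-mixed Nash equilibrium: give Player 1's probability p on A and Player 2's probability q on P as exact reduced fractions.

P1 indiff ⇒ q·0+(1-q)·7 = q·7+(1-q)·6 ⇒ q(-7) = (1-q)(-1) ⇒ q = 1/8
P2 indiff ⇒ p·0+(1-p)·1 = p·2+(1-p)·0 ⇒ p(-2) = (1-p)(-1) ⇒ p = 1/3

p=1/3, q=1/8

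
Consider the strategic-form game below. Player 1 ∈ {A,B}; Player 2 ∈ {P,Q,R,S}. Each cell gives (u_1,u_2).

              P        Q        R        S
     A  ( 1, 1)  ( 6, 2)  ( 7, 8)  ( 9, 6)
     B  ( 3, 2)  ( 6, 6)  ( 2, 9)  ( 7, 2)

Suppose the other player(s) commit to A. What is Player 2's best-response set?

P2 best: {R}

u_2(P vs A) = 1
u_2(Q vs A) = 2
u_2(R vs A) = 8
u_2(S vs A) = 6
max payoff 8 at {R}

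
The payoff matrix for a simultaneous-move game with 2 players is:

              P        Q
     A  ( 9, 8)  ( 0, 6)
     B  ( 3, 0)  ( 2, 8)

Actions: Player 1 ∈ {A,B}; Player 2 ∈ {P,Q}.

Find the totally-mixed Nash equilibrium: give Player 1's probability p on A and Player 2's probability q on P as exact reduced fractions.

P1 indiff ⇒ q·9+(1-q)·0 = q·3+(1-q)·2 ⇒ q(6) = (1-q)(2) ⇒ q = 1/4
P2 indiff ⇒ p·8+(1-p)·0 = p·6+(1-p)·8 ⇒ p(2) = (1-p)(8) ⇒ p = 4/5

p=4/5, q=1/4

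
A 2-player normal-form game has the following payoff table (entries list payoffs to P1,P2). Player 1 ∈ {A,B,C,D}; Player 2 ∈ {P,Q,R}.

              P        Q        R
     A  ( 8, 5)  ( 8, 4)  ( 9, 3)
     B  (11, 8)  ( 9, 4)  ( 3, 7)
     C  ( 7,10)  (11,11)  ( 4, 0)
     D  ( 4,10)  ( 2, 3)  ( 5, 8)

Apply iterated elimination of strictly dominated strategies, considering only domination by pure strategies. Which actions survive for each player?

Remaining: P1:{B,C} P2:{P,Q}

P1 drop D (A beats it: P:8>4 Q:8>2 R:9>5)
P2 drop R (P beats it: A:5>3 B:8>7 C:10>0)
P1 drop A (B beats it: P:11>8 Q:9>8)
P1→{B,C} P2→{P,Q}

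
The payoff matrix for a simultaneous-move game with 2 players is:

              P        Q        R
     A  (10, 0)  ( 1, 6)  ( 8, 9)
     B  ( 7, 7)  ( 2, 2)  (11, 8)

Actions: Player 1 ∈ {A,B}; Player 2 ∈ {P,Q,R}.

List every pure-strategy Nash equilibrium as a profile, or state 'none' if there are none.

NE set: (B,R)

(A,P): not NE [P2→R gives 9>0]
(A,Q): not NE [P1→B gives 2>1; P2→R gives 9>6]
(A,R): not NE [P1→B gives 11>8]
(B,P): not NE [P1→A gives 10>7; P2→R gives 8>7]
(B,Q): not NE [P2→R gives 8>2]
(B,R): NE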